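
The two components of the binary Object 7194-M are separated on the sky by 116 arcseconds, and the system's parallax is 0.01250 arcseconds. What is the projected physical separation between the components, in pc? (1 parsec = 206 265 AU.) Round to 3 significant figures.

d = 1/p = 1/0.01250″ = 80 pc.
At distance d (pc), an angle of θ arcsec spans θ·d AU: s = 116 × 80 = 9280 AU.
= 9280 / 206265 = 0.044991 pc.

0.0450 pc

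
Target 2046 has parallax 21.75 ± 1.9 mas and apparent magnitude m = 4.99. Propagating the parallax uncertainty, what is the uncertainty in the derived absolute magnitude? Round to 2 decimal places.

σ_M = 0.19 mag

M = m − 5 log₁₀ d + 5 = m + 5 log₁₀ p + 5, so ∂M/∂p = 5/(p ln 10).
σ_M = (5/ln 10) · (σ_p/p) = 2.1715 × 1.9/21.75 = 2.1715 × 0.087356 = 0.18969.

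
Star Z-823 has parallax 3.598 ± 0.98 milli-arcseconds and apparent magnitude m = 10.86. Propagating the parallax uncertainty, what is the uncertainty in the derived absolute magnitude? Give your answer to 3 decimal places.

σ_M = 0.591 mag

M = m − 5 log₁₀ d + 5 = m + 5 log₁₀ p + 5, so ∂M/∂p = 5/(p ln 10).
σ_M = (5/ln 10) · (σ_p/p) = 2.1715 × 0.98/3.598 = 2.1715 × 0.27237 = 0.59145.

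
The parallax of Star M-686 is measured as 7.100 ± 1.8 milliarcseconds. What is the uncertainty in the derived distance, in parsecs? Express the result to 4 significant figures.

d = 1/p, so σ_d = σ_p / p².
σ_d = 0.00180 / (0.007100)² = 0.00180 / 0.00005041 = 35.707 pc.

35.71 pc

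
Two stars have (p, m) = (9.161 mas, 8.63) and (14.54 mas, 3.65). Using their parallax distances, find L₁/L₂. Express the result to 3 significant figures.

d₁ = 1/p₁ = 1/0.009161″ = 109.16 pc; d₂ = 1/p₂ = 1/0.01454″ = 68.776 pc.
M₁ = m₁ − 5 log₁₀ d₁ + 5 = 8.63 − 10.1903 + 5 = 3.4397.
M₂ = 3.65 − 9.1872 + 5 = -0.5372.
L₁/L₂ = 10^(0.4(M₂ − M₁)) = 10^(0.4 × (-3.9769)) = 10^(-1.59076) = 0.025659.

L₁/L₂ = 0.0257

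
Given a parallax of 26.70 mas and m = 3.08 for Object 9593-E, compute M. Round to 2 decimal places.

M = 0.21

d = 1/p = 1/0.02670″ = 37.453 pc.
m − M = 5 log₁₀(37.453) − 5 = 7.8674 − 5 = 2.8674.
M = m − (m − M) = 3.08 − 2.8674 = 0.21.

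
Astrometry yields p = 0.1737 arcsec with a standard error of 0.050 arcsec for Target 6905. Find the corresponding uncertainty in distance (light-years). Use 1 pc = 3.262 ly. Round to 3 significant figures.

5.41 ly

d = 1/p, so σ_d = σ_p / p².
σ_d = 0.0500 / (0.1737)² = 0.0500 / 0.030172 = 1.6572 pc = 1.6572 × 3.262 ly = 5.4058 ly.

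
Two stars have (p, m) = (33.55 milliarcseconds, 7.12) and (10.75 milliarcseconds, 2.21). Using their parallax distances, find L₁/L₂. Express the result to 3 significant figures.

d₁ = 1/p₁ = 1/0.03355″ = 29.806 pc; d₂ = 1/p₂ = 1/0.01075″ = 93.023 pc.
M₁ = m₁ − 5 log₁₀ d₁ + 5 = 7.12 − 7.3715 + 5 = 4.7485.
M₂ = 2.21 − 9.8430 + 5 = -2.6330.
L₁/L₂ = 10^(0.4(M₂ − M₁)) = 10^(0.4 × (-7.3815)) = 10^(-2.95260) = 0.0011153.

L₁/L₂ = 0.00112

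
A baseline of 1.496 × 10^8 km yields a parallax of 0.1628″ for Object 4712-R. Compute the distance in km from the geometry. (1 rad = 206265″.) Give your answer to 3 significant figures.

θ = 0.1628″ = 0.1628/206265 = 7.8928 × 10^-7 rad.
d = B/θ = (1.496 × 10^8) / (7.8928 × 10^-7) = 1.8954 × 10^14 km.

1.90 × 10^14 km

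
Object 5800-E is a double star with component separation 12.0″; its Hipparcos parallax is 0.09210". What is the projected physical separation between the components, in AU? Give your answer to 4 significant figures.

130.3 AU

d = 1/p = 1/0.09210″ = 10.858 pc.
At distance d (pc), an angle of θ arcsec spans θ·d AU: s = 12.0 × 10.858 = 130.3 AU.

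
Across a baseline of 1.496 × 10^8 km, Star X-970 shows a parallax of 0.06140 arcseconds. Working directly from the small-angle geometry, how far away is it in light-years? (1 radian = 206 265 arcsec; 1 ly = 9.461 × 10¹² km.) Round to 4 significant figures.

θ = 0.06140″ = 0.06140/206265 = 2.9768 × 10^-7 rad.
d = B/θ = (1.496 × 10^8) / (2.9768 × 10^-7) = 5.0255 × 10^14 km = (5.0255 × 10^14) / (9.461 × 10^12) ly = 53.118 ly.

53.12 ly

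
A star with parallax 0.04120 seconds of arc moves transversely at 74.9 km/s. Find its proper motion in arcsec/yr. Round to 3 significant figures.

0.651 arcsec/yr

d = 1/p = 1/0.04120″ = 24.272 pc.
μ = v_t / (4.74 d) = 74.9 / (4.74 × 24.272) = 74.9 / 115.05 = 0.65102 ″/yr.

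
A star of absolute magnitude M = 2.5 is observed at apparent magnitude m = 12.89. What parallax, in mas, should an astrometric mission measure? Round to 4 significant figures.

0.8356 mas

m − M = 12.89 − 2.5 = 10.39.
d = 10^((m−M)/5 + 1) = 10^3.078 = 1196.7 pc.
p = 1/d = 1/1196.7 = 0.00083563 arcsec = 0.83563 mas.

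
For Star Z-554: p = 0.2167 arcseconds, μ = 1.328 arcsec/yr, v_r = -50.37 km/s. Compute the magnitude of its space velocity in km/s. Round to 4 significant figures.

d = 1/p = 1/0.2167″ = 4.6147 pc.
v_t = 4.740 μ d = 4.740 × 1.328 × 4.6147 = 29.048 km/s.
v = √(v_r² + v_t²) = √((-50.37)² + 29.048²) = √3380.92 = 58.146 km/s.

58.15 km/s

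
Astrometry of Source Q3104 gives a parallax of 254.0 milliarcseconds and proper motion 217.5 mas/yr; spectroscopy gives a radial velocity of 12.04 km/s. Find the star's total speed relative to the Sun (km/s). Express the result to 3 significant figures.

12.7 km/s

d = 1/p = 1/0.2540″ = 3.937 pc.
μ = 217.5 mas/yr = 0.2175 ″/yr.
v_t = 4.740 μ d = 4.740 × 0.2175 × 3.937 = 4.0589 km/s.
v = √(v_r² + v_t²) = √(12.04² + 4.0589²) = √161.436 = 12.706 km/s.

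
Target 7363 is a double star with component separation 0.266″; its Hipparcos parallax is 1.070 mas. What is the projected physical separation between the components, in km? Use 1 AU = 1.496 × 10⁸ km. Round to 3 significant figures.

3.72 × 10^10 km

d = 1/p = 1/0.001070″ = 934.58 pc.
At distance d (pc), an angle of θ arcsec spans θ·d AU: s = 0.266 × 934.58 = 248.6 AU.
= 248.6 × 1.496 × 10⁸ km = 3.7191 × 10^10 km.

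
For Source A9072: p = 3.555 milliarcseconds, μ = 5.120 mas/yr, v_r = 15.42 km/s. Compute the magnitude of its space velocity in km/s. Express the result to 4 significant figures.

d = 1/p = 1/0.003555″ = 281.29 pc.
μ = 5.120 mas/yr = 0.005120 ″/yr.
v_t = 4.740 μ d = 4.740 × 0.005120 × 281.29 = 6.8266 km/s.
v = √(v_r² + v_t²) = √(15.42² + 6.8266²) = √284.379 = 16.864 km/s.

16.86 km/s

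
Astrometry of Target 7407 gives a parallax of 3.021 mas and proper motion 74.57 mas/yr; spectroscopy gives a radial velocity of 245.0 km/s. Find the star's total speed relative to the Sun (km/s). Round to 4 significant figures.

271.5 km/s

d = 1/p = 1/0.003021″ = 331.02 pc.
μ = 74.57 mas/yr = 0.07457 ″/yr.
v_t = 4.740 μ d = 4.740 × 0.07457 × 331.02 = 117 km/s.
v = √(v_r² + v_t²) = √(245.0² + 117²) = √73714 = 271.5 km/s.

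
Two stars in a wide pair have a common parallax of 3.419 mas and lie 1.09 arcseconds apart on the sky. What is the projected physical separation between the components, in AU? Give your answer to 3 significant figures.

d = 1/p = 1/0.003419″ = 292.48 pc.
At distance d (pc), an angle of θ arcsec spans θ·d AU: s = 1.09 × 292.48 = 318.8 AU.

319 AU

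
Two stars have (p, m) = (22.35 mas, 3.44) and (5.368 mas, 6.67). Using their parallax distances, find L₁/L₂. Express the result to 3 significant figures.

d₁ = 1/p₁ = 1/0.02235″ = 44.743 pc; d₂ = 1/p₂ = 1/0.005368″ = 186.29 pc.
M₁ = m₁ − 5 log₁₀ d₁ + 5 = 3.44 − 8.2536 + 5 = 0.1864.
M₂ = 6.67 − 11.3509 + 5 = 0.3191.
L₁/L₂ = 10^(0.4(M₂ − M₁)) = 10^(0.4 × 0.1327) = 10^0.05308 = 1.13.

L₁/L₂ = 1.13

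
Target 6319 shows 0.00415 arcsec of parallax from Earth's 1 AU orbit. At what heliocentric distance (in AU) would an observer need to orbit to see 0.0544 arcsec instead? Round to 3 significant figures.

Parallax scales linearly with baseline: p ∝ B, so B = p_target / p_Earth × 1 AU.
B = 0.0544 / 0.00415 = 13.108 AU.

13.1 AU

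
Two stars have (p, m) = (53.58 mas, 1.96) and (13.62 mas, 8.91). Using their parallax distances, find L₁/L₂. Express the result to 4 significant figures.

L₁/L₂ = 38.94

d₁ = 1/p₁ = 1/0.05358″ = 18.664 pc; d₂ = 1/p₂ = 1/0.01362″ = 73.421 pc.
M₁ = m₁ − 5 log₁₀ d₁ + 5 = 1.96 − 6.3550 + 5 = 0.6050.
M₂ = 8.91 − 9.3291 + 5 = 4.5809.
L₁/L₂ = 10^(0.4(M₂ − M₁)) = 10^(0.4 × 3.9759) = 10^1.59036 = 38.937.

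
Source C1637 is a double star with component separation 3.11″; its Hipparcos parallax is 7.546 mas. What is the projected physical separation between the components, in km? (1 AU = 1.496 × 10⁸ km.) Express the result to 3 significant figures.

d = 1/p = 1/0.007546″ = 132.52 pc.
At distance d (pc), an angle of θ arcsec spans θ·d AU: s = 3.11 × 132.52 = 412.14 AU.
= 412.14 × 1.496 × 10⁸ km = 6.1656 × 10^10 km.

6.17 × 10^10 km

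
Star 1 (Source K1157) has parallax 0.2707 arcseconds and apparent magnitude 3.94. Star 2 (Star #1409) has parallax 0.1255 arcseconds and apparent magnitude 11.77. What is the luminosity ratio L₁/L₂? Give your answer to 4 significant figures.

d₁ = 1/p₁ = 1/0.2707″ = 3.6941 pc; d₂ = 1/p₂ = 1/0.1255″ = 7.9681 pc.
M₁ = m₁ − 5 log₁₀ d₁ + 5 = 3.94 − 2.8375 + 5 = 6.1025.
M₂ = 11.77 − 4.5068 + 5 = 12.2632.
L₁/L₂ = 10^(0.4(M₂ − M₁)) = 10^(0.4 × 6.1607) = 10^2.46428 = 291.26.

L₁/L₂ = 291.3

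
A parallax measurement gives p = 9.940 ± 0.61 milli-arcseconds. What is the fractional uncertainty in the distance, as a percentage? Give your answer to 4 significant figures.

For d = 1/p, |σ_d/d| = |σ_p/p|.
σ_p/p = 0.61 / 9.940 = 0.061368 = 6.1368%.

6.137%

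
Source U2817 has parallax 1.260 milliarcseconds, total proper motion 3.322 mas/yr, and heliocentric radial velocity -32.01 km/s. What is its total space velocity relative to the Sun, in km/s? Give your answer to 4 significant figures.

34.36 km/s

d = 1/p = 1/0.001260″ = 793.65 pc.
μ = 3.322 mas/yr = 0.003322 ″/yr.
v_t = 4.740 μ d = 4.740 × 0.003322 × 793.65 = 12.497 km/s.
v = √(v_r² + v_t²) = √((-32.01)² + 12.497²) = √1180.82 = 34.363 km/s.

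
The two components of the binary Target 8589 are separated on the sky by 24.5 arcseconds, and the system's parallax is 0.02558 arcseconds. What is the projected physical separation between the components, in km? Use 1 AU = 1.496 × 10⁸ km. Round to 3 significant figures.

d = 1/p = 1/0.02558″ = 39.093 pc.
At distance d (pc), an angle of θ arcsec spans θ·d AU: s = 24.5 × 39.093 = 957.78 AU.
= 957.78 × 1.496 × 10⁸ km = 1.4328 × 10^11 km.

1.43 × 10^11 km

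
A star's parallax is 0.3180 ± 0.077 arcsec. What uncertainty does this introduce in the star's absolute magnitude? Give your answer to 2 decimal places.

M = m − 5 log₁₀ d + 5 = m + 5 log₁₀ p + 5, so ∂M/∂p = 5/(p ln 10).
σ_M = (5/ln 10) · (σ_p/p) = 2.1715 × 0.077/0.3180 = 2.1715 × 0.24214 = 0.52581.

σ_M = 0.53 mag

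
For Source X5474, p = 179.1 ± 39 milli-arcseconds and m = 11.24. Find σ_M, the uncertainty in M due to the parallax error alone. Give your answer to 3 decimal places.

σ_M = 0.473 mag

M = m − 5 log₁₀ d + 5 = m + 5 log₁₀ p + 5, so ∂M/∂p = 5/(p ln 10).
σ_M = (5/ln 10) · (σ_p/p) = 2.1715 × 39/179.1 = 2.1715 × 0.21776 = 0.47287.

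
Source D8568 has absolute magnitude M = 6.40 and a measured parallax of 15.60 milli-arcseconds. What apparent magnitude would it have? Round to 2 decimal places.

m = 10.43

d = 1/p = 1/0.01560″ = 64.103 pc.
m − M = 5 log₁₀ d − 5 = 5 log₁₀(64.103) − 5 = 9.0344 − 5 = 4.0344.
m = M + (m − M) = 6.40 + 4.0344 = 10.43.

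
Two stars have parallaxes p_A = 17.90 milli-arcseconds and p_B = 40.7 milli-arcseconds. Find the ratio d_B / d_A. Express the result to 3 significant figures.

0.440

Since d = 1/p, d_B/d_A = p_A/p_B.
= 17.90 / 40.7 = 0.4398.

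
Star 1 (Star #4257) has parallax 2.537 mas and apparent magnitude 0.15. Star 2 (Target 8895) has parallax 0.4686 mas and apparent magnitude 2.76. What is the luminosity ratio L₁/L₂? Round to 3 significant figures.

d₁ = 1/p₁ = 1/0.002537″ = 394.17 pc; d₂ = 1/p₂ = 1/0.0004686″ = 2134 pc.
M₁ = m₁ − 5 log₁₀ d₁ + 5 = 0.15 − 12.9784 + 5 = -7.8284.
M₂ = 2.76 − 16.6460 + 5 = -8.8860.
L₁/L₂ = 10^(0.4(M₂ − M₁)) = 10^(0.4 × (-1.0576)) = 10^(-0.42304) = 0.37754.

L₁/L₂ = 0.378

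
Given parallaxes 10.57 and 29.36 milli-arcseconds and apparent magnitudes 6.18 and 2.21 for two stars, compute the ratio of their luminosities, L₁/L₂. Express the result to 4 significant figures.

L₁/L₂ = 0.1992

d₁ = 1/p₁ = 1/0.01057″ = 94.607 pc; d₂ = 1/p₂ = 1/0.02936″ = 34.06 pc.
M₁ = m₁ − 5 log₁₀ d₁ + 5 = 6.18 − 9.8796 + 5 = 1.3004.
M₂ = 2.21 − 7.6612 + 5 = -0.4512.
L₁/L₂ = 10^(0.4(M₂ − M₁)) = 10^(0.4 × (-1.7516)) = 10^(-0.70064) = 0.19923.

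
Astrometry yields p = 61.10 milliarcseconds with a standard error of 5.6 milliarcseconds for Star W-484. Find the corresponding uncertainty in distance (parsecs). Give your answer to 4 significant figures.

1.500 pc

d = 1/p, so σ_d = σ_p / p².
σ_d = 0.00560 / (0.06110)² = 0.00560 / 0.0037332 = 1.5001 pc.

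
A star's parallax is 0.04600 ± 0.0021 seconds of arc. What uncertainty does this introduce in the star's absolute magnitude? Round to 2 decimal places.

M = m − 5 log₁₀ d + 5 = m + 5 log₁₀ p + 5, so ∂M/∂p = 5/(p ln 10).
σ_M = (5/ln 10) · (σ_p/p) = 2.1715 × 0.0021/0.04600 = 2.1715 × 0.045652 = 0.099133.

σ_M = 0.10 mag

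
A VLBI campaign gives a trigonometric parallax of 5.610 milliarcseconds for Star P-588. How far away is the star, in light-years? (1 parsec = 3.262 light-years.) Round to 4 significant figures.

581.5 light years

p = 5.610 milliarcseconds = 0.005610 arcsec.
d = 1/p = 1/0.005610 = 178.25 pc.
In light-years: 178.25 × 3.262 = 581.45 ly.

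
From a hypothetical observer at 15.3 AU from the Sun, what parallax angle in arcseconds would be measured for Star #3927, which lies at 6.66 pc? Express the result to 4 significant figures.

p (arcsec) = B (AU) / d (pc).
p = 15.3 / 6.66 = 2.2973 arcsec.

2.297 arcsec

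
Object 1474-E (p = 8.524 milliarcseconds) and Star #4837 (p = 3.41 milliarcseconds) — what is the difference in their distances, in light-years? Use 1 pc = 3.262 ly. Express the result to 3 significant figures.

574 ly

d_A = 1/0.008524″ = 117.32 pc; d_B = 1/0.003410″ = 293.26 pc.
|d_B − d_A| = |293.26 − 117.32| = 175.94 pc = 175.94 × 3.262 ly = 573.92 ly.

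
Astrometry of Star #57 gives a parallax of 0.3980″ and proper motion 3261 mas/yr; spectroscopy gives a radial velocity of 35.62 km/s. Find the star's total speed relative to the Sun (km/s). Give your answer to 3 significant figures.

d = 1/p = 1/0.3980″ = 2.5126 pc.
μ = 3261 mas/yr = 3.261 ″/yr.
v_t = 4.740 μ d = 4.740 × 3.261 × 2.5126 = 38.838 km/s.
v = √(v_r² + v_t²) = √(35.62² + 38.838²) = √2777.17 = 52.699 km/s.

52.7 km/s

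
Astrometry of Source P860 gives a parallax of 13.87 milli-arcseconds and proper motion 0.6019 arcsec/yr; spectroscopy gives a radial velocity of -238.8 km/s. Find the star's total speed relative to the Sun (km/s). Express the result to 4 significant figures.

d = 1/p = 1/0.01387″ = 72.098 pc.
v_t = 4.740 μ d = 4.740 × 0.6019 × 72.098 = 205.7 km/s.
v = √(v_r² + v_t²) = √((-238.8)² + 205.7²) = √99337.9 = 315.18 km/s.

315.2 km/s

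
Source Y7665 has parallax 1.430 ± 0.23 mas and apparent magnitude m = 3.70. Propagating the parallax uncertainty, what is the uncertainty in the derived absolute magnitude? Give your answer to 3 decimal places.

σ_M = 0.349 mag

M = m − 5 log₁₀ d + 5 = m + 5 log₁₀ p + 5, so ∂M/∂p = 5/(p ln 10).
σ_M = (5/ln 10) · (σ_p/p) = 2.1715 × 0.23/1.430 = 2.1715 × 0.16084 = 0.34926.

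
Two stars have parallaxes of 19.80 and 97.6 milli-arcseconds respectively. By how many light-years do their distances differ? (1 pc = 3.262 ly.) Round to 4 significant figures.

131.3 ly

d_A = 1/0.01980″ = 50.505 pc; d_B = 1/0.09760″ = 10.246 pc.
|d_B − d_A| = |10.246 − 50.505| = 40.259 pc = 40.259 × 3.262 ly = 131.32 ly.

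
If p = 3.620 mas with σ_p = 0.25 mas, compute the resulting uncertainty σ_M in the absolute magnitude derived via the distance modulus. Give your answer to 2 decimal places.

σ_M = 0.15 mag

M = m − 5 log₁₀ d + 5 = m + 5 log₁₀ p + 5, so ∂M/∂p = 5/(p ln 10).
σ_M = (5/ln 10) · (σ_p/p) = 2.1715 × 0.25/3.620 = 2.1715 × 0.069061 = 0.14997.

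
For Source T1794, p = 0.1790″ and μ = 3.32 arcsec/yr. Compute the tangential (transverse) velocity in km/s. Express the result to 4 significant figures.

87.92 km/s

d = 1/p = 1/0.1790″ = 5.5866 pc.
v_t = 4.74 × μ × d = 4.74 × 3.32 × 5.5866 = 87.915 km/s.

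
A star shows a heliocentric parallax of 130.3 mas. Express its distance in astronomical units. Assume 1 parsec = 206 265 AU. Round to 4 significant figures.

p = 130.3 mas = 0.1303 arcsec.
d = 1/p = 1/0.1303 = 7.6746 pc.
In AU: 7.6746 × 206265 = 1.5830 × 10^6 AU.

1.583 × 10^6 AU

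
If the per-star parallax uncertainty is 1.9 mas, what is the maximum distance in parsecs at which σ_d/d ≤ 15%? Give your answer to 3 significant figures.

σ_d/d = σ_p/p, so the condition is σ_p/p ≤ 0.15, i.e. p ≥ σ_p/0.15.
p_min = 1.9/0.15 = 12.667 mas = 0.012667 arcsec.
d_max = 1/p_min = 1/0.012667 = 78.945 pc.

78.9 pc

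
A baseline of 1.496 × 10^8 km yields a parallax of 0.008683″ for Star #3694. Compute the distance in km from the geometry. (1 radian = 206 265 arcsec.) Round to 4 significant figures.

θ = 0.008683″ = 0.008683/206265 = 4.2096 × 10^-8 rad.
d = B/θ = (1.496 × 10^8) / (4.2096 × 10^-8) = 3.5538 × 10^15 km.

3.554 × 10^15 km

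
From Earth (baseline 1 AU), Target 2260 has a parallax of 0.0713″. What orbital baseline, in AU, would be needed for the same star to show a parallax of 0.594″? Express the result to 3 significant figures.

Parallax scales linearly with baseline: p ∝ B, so B = p_target / p_Earth × 1 AU.
B = 0.594 / 0.0713 = 8.331 AU.

8.33 AU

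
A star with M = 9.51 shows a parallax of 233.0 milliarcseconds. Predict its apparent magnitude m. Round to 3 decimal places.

m = 7.673

d = 1/p = 1/0.2330″ = 4.2918 pc.
m − M = 5 log₁₀ d − 5 = 5 log₁₀(4.2918) − 5 = 3.1632 − 5 = -1.8368.
m = M + (m − M) = 9.51 + (-1.8368) = 7.673.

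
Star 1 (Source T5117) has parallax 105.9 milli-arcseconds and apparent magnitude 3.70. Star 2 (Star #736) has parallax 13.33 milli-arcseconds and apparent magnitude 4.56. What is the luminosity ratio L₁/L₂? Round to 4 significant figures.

d₁ = 1/p₁ = 1/0.1059″ = 9.4429 pc; d₂ = 1/p₂ = 1/0.01333″ = 75.019 pc.
M₁ = m₁ − 5 log₁₀ d₁ + 5 = 3.70 − 4.8755 + 5 = 3.8245.
M₂ = 4.56 − 9.3759 + 5 = 0.1841.
L₁/L₂ = 10^(0.4(M₂ − M₁)) = 10^(0.4 × (-3.6404)) = 10^(-1.45616) = 0.034982.

L₁/L₂ = 0.03498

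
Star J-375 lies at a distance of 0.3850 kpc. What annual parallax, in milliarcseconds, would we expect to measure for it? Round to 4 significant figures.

2.597 mas

d = 0.3850 kpc = 385 pc.
p = 1/d = 1/385 = 0.0025974 arcsec.
= 0.0025974 × 1000 = 2.5974 mas.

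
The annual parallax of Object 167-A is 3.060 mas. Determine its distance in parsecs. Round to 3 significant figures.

327 pc

p = 3.060 mas = 0.003060 arcsec.
d = 1/p = 1/0.003060 = 326.8 pc.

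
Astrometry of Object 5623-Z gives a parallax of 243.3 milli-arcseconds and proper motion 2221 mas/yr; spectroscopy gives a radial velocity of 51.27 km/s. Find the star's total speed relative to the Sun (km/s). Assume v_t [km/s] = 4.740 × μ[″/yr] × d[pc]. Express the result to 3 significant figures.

67.1 km/s

d = 1/p = 1/0.2433″ = 4.1102 pc.
μ = 2221 mas/yr = 2.221 ″/yr.
v_t = 4.740 μ d = 4.740 × 2.221 × 4.1102 = 43.27 km/s.
v = √(v_r² + v_t²) = √(51.27² + 43.27²) = √4500.91 = 67.089 km/s.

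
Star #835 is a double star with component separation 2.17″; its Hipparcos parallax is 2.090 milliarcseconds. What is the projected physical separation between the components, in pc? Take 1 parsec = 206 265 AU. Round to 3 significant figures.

d = 1/p = 1/0.002090″ = 478.47 pc.
At distance d (pc), an angle of θ arcsec spans θ·d AU: s = 2.17 × 478.47 = 1038.3 AU.
= 1038.3 / 206265 = 0.0050338 pc.

0.00503 pc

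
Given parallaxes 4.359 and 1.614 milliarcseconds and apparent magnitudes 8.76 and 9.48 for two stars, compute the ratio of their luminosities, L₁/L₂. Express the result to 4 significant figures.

L₁/L₂ = 0.2661

d₁ = 1/p₁ = 1/0.004359″ = 229.41 pc; d₂ = 1/p₂ = 1/0.001614″ = 619.58 pc.
M₁ = m₁ − 5 log₁₀ d₁ + 5 = 8.76 − 11.8031 + 5 = 1.9569.
M₂ = 9.48 − 13.9605 + 5 = 0.5195.
L₁/L₂ = 10^(0.4(M₂ − M₁)) = 10^(0.4 × (-1.4374)) = 10^(-0.57496) = 0.2661.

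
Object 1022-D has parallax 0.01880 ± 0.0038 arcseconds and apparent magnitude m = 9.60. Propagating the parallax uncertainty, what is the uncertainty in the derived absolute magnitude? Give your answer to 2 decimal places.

M = m − 5 log₁₀ d + 5 = m + 5 log₁₀ p + 5, so ∂M/∂p = 5/(p ln 10).
σ_M = (5/ln 10) · (σ_p/p) = 2.1715 × 0.0038/0.01880 = 2.1715 × 0.20213 = 0.43893.

σ_M = 0.44 mag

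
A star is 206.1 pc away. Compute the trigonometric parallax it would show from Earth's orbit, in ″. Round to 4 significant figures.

0.004852 ″

p = 1/d = 1/206.1 = 0.004852 arcsec.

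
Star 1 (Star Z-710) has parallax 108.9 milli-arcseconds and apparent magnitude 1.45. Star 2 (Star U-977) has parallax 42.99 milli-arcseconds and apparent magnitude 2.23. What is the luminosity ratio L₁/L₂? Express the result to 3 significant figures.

d₁ = 1/p₁ = 1/0.1089″ = 9.1827 pc; d₂ = 1/p₂ = 1/0.04299″ = 23.261 pc.
M₁ = m₁ − 5 log₁₀ d₁ + 5 = 1.45 − 4.8149 + 5 = 1.6351.
M₂ = 2.23 − 6.8331 + 5 = 0.3969.
L₁/L₂ = 10^(0.4(M₂ − M₁)) = 10^(0.4 × (-1.2382)) = 10^(-0.49528) = 0.31968.

L₁/L₂ = 0.320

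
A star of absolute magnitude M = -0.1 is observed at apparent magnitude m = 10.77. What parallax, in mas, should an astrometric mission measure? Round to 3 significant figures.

m − M = 10.77 − (-0.1) = 10.87.
d = 10^((m−M)/5 + 1) = 10^3.174 = 1492.8 pc.
p = 1/d = 1/1492.8 = 0.00066988 arcsec = 0.66988 mas.

0.670 mas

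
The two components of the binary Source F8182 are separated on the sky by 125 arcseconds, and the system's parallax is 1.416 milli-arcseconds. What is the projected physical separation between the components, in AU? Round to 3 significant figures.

d = 1/p = 1/0.001416″ = 706.21 pc.
At distance d (pc), an angle of θ arcsec spans θ·d AU: s = 125 × 706.21 = 88276 AU.

88300 AU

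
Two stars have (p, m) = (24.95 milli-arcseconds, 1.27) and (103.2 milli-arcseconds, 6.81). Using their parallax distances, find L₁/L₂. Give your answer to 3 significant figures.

L₁/L₂ = 2810

d₁ = 1/p₁ = 1/0.02495″ = 40.08 pc; d₂ = 1/p₂ = 1/0.1032″ = 9.6899 pc.
M₁ = m₁ − 5 log₁₀ d₁ + 5 = 1.27 − 8.0146 + 5 = -1.7446.
M₂ = 6.81 − 4.9316 + 5 = 6.8784.
L₁/L₂ = 10^(0.4(M₂ − M₁)) = 10^(0.4 × 8.6230) = 10^3.44920 = 2813.2.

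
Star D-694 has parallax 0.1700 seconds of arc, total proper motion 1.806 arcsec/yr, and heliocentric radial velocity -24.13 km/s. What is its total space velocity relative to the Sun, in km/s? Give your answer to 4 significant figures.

55.84 km/s

d = 1/p = 1/0.1700″ = 5.8824 pc.
v_t = 4.740 μ d = 4.740 × 1.806 × 5.8824 = 50.356 km/s.
v = √(v_r² + v_t²) = √((-24.13)² + 50.356²) = √3117.98 = 55.839 km/s.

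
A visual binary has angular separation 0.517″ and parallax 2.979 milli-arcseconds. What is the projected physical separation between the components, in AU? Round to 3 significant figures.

d = 1/p = 1/0.002979″ = 335.68 pc.
At distance d (pc), an angle of θ arcsec spans θ·d AU: s = 0.517 × 335.68 = 173.55 AU.

174 AU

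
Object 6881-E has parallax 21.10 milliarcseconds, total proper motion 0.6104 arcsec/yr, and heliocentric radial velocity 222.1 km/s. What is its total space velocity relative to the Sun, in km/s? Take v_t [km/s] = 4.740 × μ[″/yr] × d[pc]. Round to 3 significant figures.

261 km/s

d = 1/p = 1/0.02110″ = 47.393 pc.
v_t = 4.740 μ d = 4.740 × 0.6104 × 47.393 = 137.12 km/s.
v = √(v_r² + v_t²) = √(222.1² + 137.12²) = √68130.3 = 261.02 km/s.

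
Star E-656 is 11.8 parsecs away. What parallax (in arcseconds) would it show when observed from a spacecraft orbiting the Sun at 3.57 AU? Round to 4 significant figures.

0.3025 arcsec

p (arcsec) = B (AU) / d (pc).
p = 3.57 / 11.8 = 0.30254 arcsec.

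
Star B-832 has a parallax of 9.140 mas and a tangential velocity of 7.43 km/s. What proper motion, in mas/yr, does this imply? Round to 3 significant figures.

14.3 mas/yr

d = 1/p = 1/0.009140″ = 109.41 pc.
μ = v_t / (4.74 d) = 7.43 / (4.74 × 109.41) = 7.43 / 518.6 = 0.014327 ″/yr = 14.327 mas/yr.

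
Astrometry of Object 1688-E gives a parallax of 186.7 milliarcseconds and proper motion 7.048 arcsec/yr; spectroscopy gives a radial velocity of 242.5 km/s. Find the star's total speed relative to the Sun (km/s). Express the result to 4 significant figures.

301.4 km/s

d = 1/p = 1/0.1867″ = 5.3562 pc.
v_t = 4.740 μ d = 4.740 × 7.048 × 5.3562 = 178.94 km/s.
v = √(v_r² + v_t²) = √(242.5² + 178.94²) = √90825.8 = 301.37 km/s.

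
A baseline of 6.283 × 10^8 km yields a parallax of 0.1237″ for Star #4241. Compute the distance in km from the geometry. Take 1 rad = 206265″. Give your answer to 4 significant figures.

1.048 × 10^15 km

θ = 0.1237″ = 0.1237/206265 = 5.9971 × 10^-7 rad.
d = B/θ = (6.283 × 10^8) / (5.9971 × 10^-7) = 1.0477 × 10^15 km.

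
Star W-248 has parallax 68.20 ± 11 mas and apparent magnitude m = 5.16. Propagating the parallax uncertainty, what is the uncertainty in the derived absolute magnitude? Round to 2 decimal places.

M = m − 5 log₁₀ d + 5 = m + 5 log₁₀ p + 5, so ∂M/∂p = 5/(p ln 10).
σ_M = (5/ln 10) · (σ_p/p) = 2.1715 × 11/68.20 = 2.1715 × 0.16129 = 0.35024.

σ_M = 0.35 mag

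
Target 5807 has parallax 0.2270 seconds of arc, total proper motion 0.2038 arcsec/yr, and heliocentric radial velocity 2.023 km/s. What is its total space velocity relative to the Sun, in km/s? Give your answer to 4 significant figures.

d = 1/p = 1/0.2270″ = 4.4053 pc.
v_t = 4.740 μ d = 4.740 × 0.2038 × 4.4053 = 4.2556 km/s.
v = √(v_r² + v_t²) = √(2.023² + 4.2556²) = √22.2027 = 4.712 km/s.

4.712 km/s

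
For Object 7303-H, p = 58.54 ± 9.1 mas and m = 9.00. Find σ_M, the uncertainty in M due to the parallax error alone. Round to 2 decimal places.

σ_M = 0.34 mag

M = m − 5 log₁₀ d + 5 = m + 5 log₁₀ p + 5, so ∂M/∂p = 5/(p ln 10).
σ_M = (5/ln 10) · (σ_p/p) = 2.1715 × 9.1/58.54 = 2.1715 × 0.15545 = 0.33756.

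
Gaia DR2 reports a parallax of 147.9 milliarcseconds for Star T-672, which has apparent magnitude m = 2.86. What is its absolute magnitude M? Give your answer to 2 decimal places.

M = 3.71

d = 1/p = 1/0.1479″ = 6.7613 pc.
m − M = 5 log₁₀(6.7613) − 5 = 4.1502 − 5 = -0.8498.
M = m − (m − M) = 2.86 − (-0.8498) = 3.71.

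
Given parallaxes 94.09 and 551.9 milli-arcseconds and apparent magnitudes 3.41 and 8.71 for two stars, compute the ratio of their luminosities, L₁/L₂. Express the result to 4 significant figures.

L₁/L₂ = 4536

d₁ = 1/p₁ = 1/0.09409″ = 10.628 pc; d₂ = 1/p₂ = 1/0.5519″ = 1.8119 pc.
M₁ = m₁ − 5 log₁₀ d₁ + 5 = 3.41 − 5.1323 + 5 = 3.2777.
M₂ = 8.71 − 1.2907 + 5 = 12.4193.
L₁/L₂ = 10^(0.4(M₂ − M₁)) = 10^(0.4 × 9.1416) = 10^3.65664 = 4535.7.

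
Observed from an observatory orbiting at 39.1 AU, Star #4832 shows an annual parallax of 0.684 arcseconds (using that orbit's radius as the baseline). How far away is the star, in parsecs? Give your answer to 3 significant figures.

With baseline B (in AU) and parallax p (in arcsec), d = B/p parsecs.
d = 39.1 / 0.684 = 57.164 pc.

57.2 pc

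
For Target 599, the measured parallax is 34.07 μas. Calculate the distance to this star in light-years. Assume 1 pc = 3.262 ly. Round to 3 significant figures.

p = 34.07 μas = 0.00003407 arcsec.
d = 1/p = 1/0.00003407 = 29351 pc.
In light-years: 29351 × 3.262 = 95743 ly.

95700 light years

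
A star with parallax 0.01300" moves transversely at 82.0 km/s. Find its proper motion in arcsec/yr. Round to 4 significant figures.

d = 1/p = 1/0.01300″ = 76.923 pc.
μ = v_t / (4.74 d) = 82.0 / (4.74 × 76.923) = 82.0 / 364.62 = 0.22489 ″/yr.

0.2249 arcsec/yr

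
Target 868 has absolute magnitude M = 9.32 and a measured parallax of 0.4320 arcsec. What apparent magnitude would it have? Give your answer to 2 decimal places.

d = 1/p = 1/0.4320″ = 2.3148 pc.
m − M = 5 log₁₀ d − 5 = 5 log₁₀(2.3148) − 5 = 1.8226 − 5 = -3.1774.
m = M + (m − M) = 9.32 + (-3.1774) = 6.14.

m = 6.14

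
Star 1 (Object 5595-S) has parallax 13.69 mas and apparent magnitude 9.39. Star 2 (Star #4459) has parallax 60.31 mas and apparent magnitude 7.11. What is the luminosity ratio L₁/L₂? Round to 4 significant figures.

d₁ = 1/p₁ = 1/0.01369″ = 73.046 pc; d₂ = 1/p₂ = 1/0.06031″ = 16.581 pc.
M₁ = m₁ − 5 log₁₀ d₁ + 5 = 9.39 − 9.3180 + 5 = 5.0720.
M₂ = 7.11 − 6.0981 + 5 = 6.0119.
L₁/L₂ = 10^(0.4(M₂ − M₁)) = 10^(0.4 × 0.9399) = 10^0.37596 = 2.3766.

L₁/L₂ = 2.377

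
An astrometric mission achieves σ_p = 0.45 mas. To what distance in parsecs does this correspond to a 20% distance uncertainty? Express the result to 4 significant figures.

444.4 pc

σ_d/d = σ_p/p, so the condition is σ_p/p ≤ 0.20, i.e. p ≥ σ_p/0.20.
p_min = 0.45/0.20 = 2.25 mas = 0.00225 arcsec.
d_max = 1/p_min = 1/0.00225 = 444.44 pc.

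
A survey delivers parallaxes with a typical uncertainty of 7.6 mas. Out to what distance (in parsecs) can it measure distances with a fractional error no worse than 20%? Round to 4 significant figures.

σ_d/d = σ_p/p, so the condition is σ_p/p ≤ 0.20, i.e. p ≥ σ_p/0.20.
p_min = 7.6/0.20 = 38 mas = 0.038 arcsec.
d_max = 1/p_min = 1/0.038 = 26.316 pc.

26.32 pc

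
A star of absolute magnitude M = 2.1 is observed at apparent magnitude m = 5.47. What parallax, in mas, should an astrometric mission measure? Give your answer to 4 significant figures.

m − M = 5.47 − 2.1 = 3.37.
d = 10^((m−M)/5 + 1) = 10^1.674 = 47.206 pc.
p = 1/d = 1/47.206 = 0.021184 arcsec = 21.184 mas.

21.18 mas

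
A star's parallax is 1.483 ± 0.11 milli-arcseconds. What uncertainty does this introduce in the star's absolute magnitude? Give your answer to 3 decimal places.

M = m − 5 log₁₀ d + 5 = m + 5 log₁₀ p + 5, so ∂M/∂p = 5/(p ln 10).
σ_M = (5/ln 10) · (σ_p/p) = 2.1715 × 0.11/1.483 = 2.1715 × 0.074174 = 0.16107.

σ_M = 0.161 mag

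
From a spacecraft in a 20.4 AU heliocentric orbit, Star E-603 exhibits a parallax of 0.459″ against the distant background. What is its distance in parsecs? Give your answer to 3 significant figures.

With baseline B (in AU) and parallax p (in arcsec), d = B/p parsecs.
d = 20.4 / 0.459 = 44.444 pc.

44.4 pc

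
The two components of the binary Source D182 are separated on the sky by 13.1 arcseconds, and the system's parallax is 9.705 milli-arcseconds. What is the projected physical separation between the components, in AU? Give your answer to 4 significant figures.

1350 AU

d = 1/p = 1/0.009705″ = 103.04 pc.
At distance d (pc), an angle of θ arcsec spans θ·d AU: s = 13.1 × 103.04 = 1349.8 AU.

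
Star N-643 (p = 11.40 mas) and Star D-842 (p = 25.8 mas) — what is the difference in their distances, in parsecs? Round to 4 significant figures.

48.96 pc

d_A = 1/0.01140″ = 87.719 pc; d_B = 1/0.02580″ = 38.76 pc.
|d_B − d_A| = |38.76 − 87.719| = 48.959 pc.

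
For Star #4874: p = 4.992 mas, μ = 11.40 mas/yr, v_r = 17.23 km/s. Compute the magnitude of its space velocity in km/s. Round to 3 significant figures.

d = 1/p = 1/0.004992″ = 200.32 pc.
μ = 11.40 mas/yr = 0.01140 ″/yr.
v_t = 4.740 μ d = 4.740 × 0.01140 × 200.32 = 10.824 km/s.
v = √(v_r² + v_t²) = √(17.23² + 10.824²) = √414.032 = 20.348 km/s.

20.3 km/s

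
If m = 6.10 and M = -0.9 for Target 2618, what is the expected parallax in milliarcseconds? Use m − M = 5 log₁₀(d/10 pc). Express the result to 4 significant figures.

m − M = 6.10 − (-0.9) = 7.00.
d = 10^((m−M)/5 + 1) = 10^2.400 = 251.19 pc.
p = 1/d = 1/251.19 = 0.0039811 arcsec = 3.9811 mas.

3.981 mas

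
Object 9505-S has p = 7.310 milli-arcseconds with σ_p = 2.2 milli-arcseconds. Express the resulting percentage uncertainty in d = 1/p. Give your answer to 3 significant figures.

For d = 1/p, |σ_d/d| = |σ_p/p|.
σ_p/p = 2.2 / 7.310 = 0.30096 = 30.096%.

30.1%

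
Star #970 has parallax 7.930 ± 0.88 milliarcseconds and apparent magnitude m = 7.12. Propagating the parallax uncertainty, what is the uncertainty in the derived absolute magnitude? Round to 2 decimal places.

σ_M = 0.24 mag

M = m − 5 log₁₀ d + 5 = m + 5 log₁₀ p + 5, so ∂M/∂p = 5/(p ln 10).
σ_M = (5/ln 10) · (σ_p/p) = 2.1715 × 0.88/7.930 = 2.1715 × 0.11097 = 0.24097.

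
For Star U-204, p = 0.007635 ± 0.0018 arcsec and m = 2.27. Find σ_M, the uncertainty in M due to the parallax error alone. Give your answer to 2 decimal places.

σ_M = 0.51 mag

M = m − 5 log₁₀ d + 5 = m + 5 log₁₀ p + 5, so ∂M/∂p = 5/(p ln 10).
σ_M = (5/ln 10) · (σ_p/p) = 2.1715 × 0.0018/0.007635 = 2.1715 × 0.23576 = 0.51195.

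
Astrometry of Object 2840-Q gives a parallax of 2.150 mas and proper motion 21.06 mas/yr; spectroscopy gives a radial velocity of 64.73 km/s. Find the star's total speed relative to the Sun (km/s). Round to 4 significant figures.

d = 1/p = 1/0.002150″ = 465.12 pc.
μ = 21.06 mas/yr = 0.02106 ″/yr.
v_t = 4.740 μ d = 4.740 × 0.02106 × 465.12 = 46.43 km/s.
v = √(v_r² + v_t²) = √(64.73² + 46.43²) = √6345.72 = 79.66 km/s.

79.66 km/s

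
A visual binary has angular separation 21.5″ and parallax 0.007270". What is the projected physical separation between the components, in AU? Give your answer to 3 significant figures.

d = 1/p = 1/0.007270″ = 137.55 pc.
At distance d (pc), an angle of θ arcsec spans θ·d AU: s = 21.5 × 137.55 = 2957.3 AU.

2960 AU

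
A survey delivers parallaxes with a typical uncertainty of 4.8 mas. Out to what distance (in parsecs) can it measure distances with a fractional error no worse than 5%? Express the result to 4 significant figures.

10.42 pc

σ_d/d = σ_p/p, so the condition is σ_p/p ≤ 0.05, i.e. p ≥ σ_p/0.05.
p_min = 4.8/0.05 = 96 mas = 0.096 arcsec.
d_max = 1/p_min = 1/0.096 = 10.417 pc.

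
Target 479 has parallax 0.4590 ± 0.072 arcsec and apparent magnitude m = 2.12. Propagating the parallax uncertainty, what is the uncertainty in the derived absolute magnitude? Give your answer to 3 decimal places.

M = m − 5 log₁₀ d + 5 = m + 5 log₁₀ p + 5, so ∂M/∂p = 5/(p ln 10).
σ_M = (5/ln 10) · (σ_p/p) = 2.1715 × 0.072/0.4590 = 2.1715 × 0.15686 = 0.34062.

σ_M = 0.341 mag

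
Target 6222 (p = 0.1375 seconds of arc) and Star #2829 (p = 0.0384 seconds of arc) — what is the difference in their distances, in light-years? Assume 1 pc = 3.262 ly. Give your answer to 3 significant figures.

61.2 ly

d_A = 1/0.1375″ = 7.2727 pc; d_B = 1/0.03840″ = 26.042 pc.
|d_B − d_A| = |26.042 − 7.2727| = 18.769 pc = 18.769 × 3.262 ly = 61.224 ly.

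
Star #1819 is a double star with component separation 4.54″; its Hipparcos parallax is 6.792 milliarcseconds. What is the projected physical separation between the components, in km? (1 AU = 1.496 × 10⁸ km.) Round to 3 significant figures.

d = 1/p = 1/0.006792″ = 147.23 pc.
At distance d (pc), an angle of θ arcsec spans θ·d AU: s = 4.54 × 147.23 = 668.42 AU.
= 668.42 × 1.496 × 10⁸ km = 9.9996 × 10^10 km.

1.00 × 10^11 km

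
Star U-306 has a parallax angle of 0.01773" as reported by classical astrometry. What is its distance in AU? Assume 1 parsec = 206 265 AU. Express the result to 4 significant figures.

1.163 × 10^7 AU

d = 1/p = 1/0.01773 = 56.402 pc.
In AU: 56.402 × 206265 = 1.1634 × 10^7 AU.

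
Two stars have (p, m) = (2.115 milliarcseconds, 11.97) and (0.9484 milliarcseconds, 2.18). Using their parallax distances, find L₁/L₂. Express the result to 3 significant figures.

d₁ = 1/p₁ = 1/0.002115″ = 472.81 pc; d₂ = 1/p₂ = 1/0.0009484″ = 1054.4 pc.
M₁ = m₁ − 5 log₁₀ d₁ + 5 = 11.97 − 13.3734 + 5 = 3.5966.
M₂ = 2.18 − 15.1150 + 5 = -7.9350.
L₁/L₂ = 10^(0.4(M₂ − M₁)) = 10^(0.4 × (-11.5316)) = 10^(-4.61264) = 0.000024398.

L₁/L₂ = 2.44 × 10^-5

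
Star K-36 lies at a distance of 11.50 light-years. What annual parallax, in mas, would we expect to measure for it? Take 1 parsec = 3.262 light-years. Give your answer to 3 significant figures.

284 mas

d = 11.50 ly ÷ 3.262 = 3.5254 pc.
p = 1/d = 1/3.5254 = 0.28366 arcsec.
= 0.28366 × 1000 = 283.66 mas.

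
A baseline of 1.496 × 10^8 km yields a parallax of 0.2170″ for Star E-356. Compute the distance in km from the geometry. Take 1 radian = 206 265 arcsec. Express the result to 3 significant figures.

1.42 × 10^14 km

θ = 0.2170″ = 0.2170/206265 = 1.0520 × 10^-6 rad.
d = B/θ = (1.496 × 10^8) / (1.0520 × 10^-6) = 1.4221 × 10^14 km.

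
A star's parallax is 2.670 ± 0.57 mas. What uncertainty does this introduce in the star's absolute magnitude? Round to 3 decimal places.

M = m − 5 log₁₀ d + 5 = m + 5 log₁₀ p + 5, so ∂M/∂p = 5/(p ln 10).
σ_M = (5/ln 10) · (σ_p/p) = 2.1715 × 0.57/2.670 = 2.1715 × 0.21348 = 0.46357.

σ_M = 0.464 mag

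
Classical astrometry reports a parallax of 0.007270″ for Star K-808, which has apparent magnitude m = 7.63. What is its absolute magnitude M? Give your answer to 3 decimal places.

M = 1.938

d = 1/p = 1/0.007270″ = 137.55 pc.
m − M = 5 log₁₀(137.55) − 5 = 10.6923 − 5 = 5.6923.
M = m − (m − M) = 7.63 − 5.6923 = 1.938.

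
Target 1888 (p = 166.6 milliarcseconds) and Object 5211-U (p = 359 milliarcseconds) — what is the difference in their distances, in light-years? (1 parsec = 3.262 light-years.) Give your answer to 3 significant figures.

10.5 ly

d_A = 1/0.1666″ = 6.0024 pc; d_B = 1/0.3590″ = 2.7855 pc.
|d_B − d_A| = |2.7855 − 6.0024| = 3.2169 pc = 3.2169 × 3.262 ly = 10.494 ly.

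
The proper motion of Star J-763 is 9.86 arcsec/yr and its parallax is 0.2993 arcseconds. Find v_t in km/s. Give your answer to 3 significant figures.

156 km/s

d = 1/p = 1/0.2993″ = 3.3411 pc.
v_t = 4.74 × μ × d = 4.74 × 9.86 × 3.3411 = 156.15 km/s.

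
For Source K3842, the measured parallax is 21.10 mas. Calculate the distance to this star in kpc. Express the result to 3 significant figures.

0.0474 kpc

p = 21.10 mas = 0.02110 arcsec.
d = 1/p = 1/0.02110 = 47.393 pc.
= 0.047393 kpc.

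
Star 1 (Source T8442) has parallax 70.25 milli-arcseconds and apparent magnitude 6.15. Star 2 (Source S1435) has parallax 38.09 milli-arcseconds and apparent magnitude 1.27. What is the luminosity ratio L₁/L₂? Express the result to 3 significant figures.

d₁ = 1/p₁ = 1/0.07025″ = 14.235 pc; d₂ = 1/p₂ = 1/0.03809″ = 26.254 pc.
M₁ = m₁ − 5 log₁₀ d₁ + 5 = 6.15 − 5.7668 + 5 = 5.3832.
M₂ = 1.27 − 7.0960 + 5 = -0.8260.
L₁/L₂ = 10^(0.4(M₂ − M₁)) = 10^(0.4 × (-6.2092)) = 10^(-2.48368) = 0.0032834.

L₁/L₂ = 0.00328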